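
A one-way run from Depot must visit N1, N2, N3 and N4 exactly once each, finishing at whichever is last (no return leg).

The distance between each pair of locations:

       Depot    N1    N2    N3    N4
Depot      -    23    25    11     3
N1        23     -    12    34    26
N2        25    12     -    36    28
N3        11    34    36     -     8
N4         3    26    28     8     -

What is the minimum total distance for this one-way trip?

There are 4! = 24 possible orderings.
Depot - N1 - N2 - N3 - N4: 23+12+36+8 = 79
Depot - N1 - N2 - N4 - N3: 23+12+28+8 = 71
Depot - N1 - N3 - N2 - N4: 23+34+36+28 = 121
Depot - N1 - N3 - N4 - N2: 23+34+8+28 = 93
Depot - N1 - N4 - N2 - N3: 23+26+28+36 = 113
Depot - N1 - N4 - N3 - N2: 23+26+8+36 = 93
Depot - N2 - N1 - N3 - N4: 25+12+34+8 = 79
Depot - N2 - N1 - N4 - N3: 25+12+26+8 = 71
Depot - N2 - N3 - N1 - N4: 25+36+34+26 = 121
Depot - N2 - N3 - N4 - N1: 25+36+8+26 = 95
Depot - N2 - N4 - N1 - N3: 25+28+26+34 = 113
Depot - N2 - N4 - N3 - N1: 25+28+8+34 = 95
Depot - N3 - N1 - N2 - N4: 11+34+12+28 = 85
Depot - N3 - N1 - N4 - N2: 11+34+26+28 = 99
… (10 more)
Depot - N3 - N4 - N1 - N2: 11+8+26+12 = 57  ← best
The minimum is 57.
One shortest path: Depot → N3 → N4 → N1 → N2.

Minimum one-way distance = 57.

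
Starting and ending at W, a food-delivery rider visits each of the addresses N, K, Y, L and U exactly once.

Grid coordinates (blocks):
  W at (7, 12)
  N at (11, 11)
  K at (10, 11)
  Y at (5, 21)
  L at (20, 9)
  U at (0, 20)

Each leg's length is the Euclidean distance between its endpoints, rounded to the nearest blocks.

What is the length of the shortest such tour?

With 5 stops there are 5!/2 = 60 distinct round trips (a route and its reverse cost the same).
W→N→K→Y→L→U→W: 4+1+11+19+23+11 = 69
W→N→K→Y→U→L→W: 4+1+11+5+23+13 = 57
W→N→K→L→Y→U→W: 4+1+10+19+5+11 = 50
W→N→K→L→U→Y→W: 4+1+10+23+5+9 = 52
W→N→K→U→Y→L→W: 4+1+13+5+19+13 = 55
W→N→K→U→L→Y→W: 4+1+13+23+19+9 = 69
W→N→Y→K→L→U→W: 4+12+11+10+23+11 = 71
W→N→Y→K→U→L→W: 4+12+11+13+23+13 = 76
W→N→Y→L→K→U→W: 4+12+19+10+13+11 = 69
W→N→Y→L→U→K→W: 4+12+19+23+13+3 = 74
W→N→Y→U→K→L→W: 4+12+5+13+10+13 = 57
W→N→Y→U→L→K→W: 4+12+5+23+10+3 = 57
W→N→L→K→Y→U→W: 4+9+10+11+5+11 = 50
W→N→L→K→U→Y→W: 4+9+10+13+5+9 = 50
… (46 more)
W→K→N→L→Y→U→W: 3+1+9+19+5+11 = 48  ← best
The minimum is 48.
One optimal route: W → K → N → L → Y → U → W (or its reverse).

48 blocks — the shortest possible round trip.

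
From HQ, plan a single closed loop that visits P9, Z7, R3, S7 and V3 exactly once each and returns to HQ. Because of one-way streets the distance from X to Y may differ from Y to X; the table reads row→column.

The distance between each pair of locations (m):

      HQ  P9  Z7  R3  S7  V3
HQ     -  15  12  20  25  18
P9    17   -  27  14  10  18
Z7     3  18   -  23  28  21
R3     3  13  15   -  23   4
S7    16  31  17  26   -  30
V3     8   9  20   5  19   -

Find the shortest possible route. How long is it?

HQ → P9 → Z7 → R3 → S7 → V3 → HQ: 15+27+23+23+30+8 = 126
HQ → P9 → Z7 → R3 → V3 → S7 → HQ: 15+27+23+4+19+16 = 104
HQ → P9 → Z7 → S7 → R3 → V3 → HQ: 15+27+28+26+4+8 = 108
HQ → P9 → Z7 → S7 → V3 → R3 → HQ: 15+27+28+30+5+3 = 108
HQ → P9 → Z7 → V3 → R3 → S7 → HQ: 15+27+21+5+23+16 = 107
HQ → P9 → Z7 → V3 → S7 → R3 → HQ: 15+27+21+19+26+3 = 111
HQ → P9 → R3 → Z7 → S7 → V3 → HQ: 15+14+15+28+30+8 = 110
HQ → P9 → R3 → Z7 → V3 → S7 → HQ: 15+14+15+21+19+16 = 100
HQ → P9 → R3 → S7 → Z7 → V3 → HQ: 15+14+23+17+21+8 = 98
HQ → P9 → R3 → S7 → V3 → Z7 → HQ: 15+14+23+30+20+3 = 105
HQ → P9 → R3 → V3 → Z7 → S7 → HQ: 15+14+4+20+28+16 = 97
HQ → P9 → R3 → V3 → S7 → Z7 → HQ: 15+14+4+19+17+3 = 72
HQ → P9 → S7 → Z7 → R3 → V3 → HQ: 15+10+17+23+4+8 = 77
HQ → P9 → S7 → Z7 → V3 → R3 → HQ: 15+10+17+21+5+3 = 71
… (106 more)
HQ → R3 → V3 → P9 → S7 → Z7 → HQ: 20+4+9+10+17+3 = 63  ← best
The minimum is 63.
One optimal route: HQ → R3 → V3 → P9 → S7 → Z7 → HQ.

63 m — the shortest possible round trip.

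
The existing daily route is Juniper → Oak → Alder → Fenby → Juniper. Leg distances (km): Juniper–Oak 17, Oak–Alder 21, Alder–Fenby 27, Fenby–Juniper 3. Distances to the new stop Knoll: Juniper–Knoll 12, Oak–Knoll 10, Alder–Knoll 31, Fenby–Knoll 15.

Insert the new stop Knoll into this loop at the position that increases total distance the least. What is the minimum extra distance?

Insertion cost between consecutive stops i–j is d(i,Knoll) + d(Knoll,j) − d(i,j):
  between Juniper and Oak: 12 + 10 − 17 = 5
  between Oak and Alder: 10 + 31 − 21 = 20
  between Alder and Fenby: 31 + 15 − 27 = 19
  between Fenby and Juniper: 15 + 12 − 3 = 24
Cheapest insertion is between Juniper and Oak, adding 5.
New total = 68 + 5 = 73.

Minimum extra distance: 5 km, inserting Knoll between Juniper and Oak.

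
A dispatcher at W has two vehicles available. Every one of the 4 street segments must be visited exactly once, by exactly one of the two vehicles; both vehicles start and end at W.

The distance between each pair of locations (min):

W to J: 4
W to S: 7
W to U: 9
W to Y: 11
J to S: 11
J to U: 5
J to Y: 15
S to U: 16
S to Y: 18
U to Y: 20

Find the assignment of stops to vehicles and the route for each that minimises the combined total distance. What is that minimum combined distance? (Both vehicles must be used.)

Try each way of splitting the stops between the two vehicles (each non-empty) and, for each split, find the best tour for each vehicle:
  {J} + {S, U, Y}: 8 + 54 = 62
  {S} + {J, U, Y}: 14 + 40 = 54
  {J, S} + {U, Y}: 22 + 40 = 62
  {U} + {J, S, Y}: 18 + 44 = 62
  {J, U} + {S, Y}: 18 + 36 = 54
  {S, U} + {J, Y}: 32 + 30 = 62
  … (7 splits in total)
Best: vehicle 1 W → S → W = 14; vehicle 2 W → J → U → Y → W = 40; combined 54.

54 min — the smallest possible combined total.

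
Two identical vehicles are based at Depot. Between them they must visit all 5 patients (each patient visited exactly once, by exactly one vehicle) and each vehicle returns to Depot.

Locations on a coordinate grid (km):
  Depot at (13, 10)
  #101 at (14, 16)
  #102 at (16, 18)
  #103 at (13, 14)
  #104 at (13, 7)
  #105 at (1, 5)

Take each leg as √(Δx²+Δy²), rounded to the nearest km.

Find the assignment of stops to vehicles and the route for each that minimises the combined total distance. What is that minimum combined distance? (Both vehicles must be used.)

Minimum combined distance: 46 km.

There are 2^4 − 1 = 15 ways to divide the 5 stops into two non-empty groups. For each, the best each vehicle can do is its own shortest tour through its group:
  {#101} + {#102, #103, #104, #105}: 12 + 44 = 56
  {#102} + {#101, #103, #104, #105}: 18 + 38 = 56
  {#101, #102} + {#103, #104, #105}: 18 + 34 = 52
  {#103} + {#101, #102, #104, #105}: 8 + 44 = 52
  {#101, #103} + {#102, #104, #105}: 12 + 44 = 56
  {#102, #103} + {#101, #104, #105}: 18 + 38 = 56
  … (15 splits in total)
  {#101, #102, #103} + {#104, #105}: 18 + 28 = 46  ← best
Best: vehicle 1 Depot → #101 → #102 → #103 → Depot = 18; vehicle 2 Depot → #104 → #105 → Depot = 28; combined 46.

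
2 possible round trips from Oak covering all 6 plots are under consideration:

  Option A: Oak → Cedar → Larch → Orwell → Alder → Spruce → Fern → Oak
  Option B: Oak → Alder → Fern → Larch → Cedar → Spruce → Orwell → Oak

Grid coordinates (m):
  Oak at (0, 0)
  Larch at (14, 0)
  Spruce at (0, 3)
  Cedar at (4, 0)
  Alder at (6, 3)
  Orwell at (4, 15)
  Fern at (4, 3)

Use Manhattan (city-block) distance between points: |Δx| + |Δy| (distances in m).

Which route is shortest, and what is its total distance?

Option A: 4 + 10 + 25 + 14 + 6 + 4 + 7 = 70
Option B: 9 + 2 + 13 + 10 + 7 + 16 + 19 = 76

70 m — Option A is the shortest.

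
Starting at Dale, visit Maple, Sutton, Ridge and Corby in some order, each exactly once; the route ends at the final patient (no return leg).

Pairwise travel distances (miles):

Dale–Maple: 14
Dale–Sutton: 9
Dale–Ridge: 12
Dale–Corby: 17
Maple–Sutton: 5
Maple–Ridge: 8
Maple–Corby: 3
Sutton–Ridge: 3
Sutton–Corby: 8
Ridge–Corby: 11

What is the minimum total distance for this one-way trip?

Minimum one-way distance = 23 miles.

There are 4! = 24 possible orderings.
Dale - Maple - Sutton - Ridge - Corby: 14+5+3+11 = 33
Dale - Maple - Sutton - Corby - Ridge: 14+5+8+11 = 38
Dale - Maple - Ridge - Sutton - Corby: 14+8+3+8 = 33
Dale - Maple - Ridge - Corby - Sutton: 14+8+11+8 = 41
Dale - Maple - Corby - Sutton - Ridge: 14+3+8+3 = 28
Dale - Maple - Corby - Ridge - Sutton: 14+3+11+3 = 31
Dale - Sutton - Maple - Ridge - Corby: 9+5+8+11 = 33
Dale - Sutton - Maple - Corby - Ridge: 9+5+3+11 = 28
Dale - Sutton - Ridge - Maple - Corby: 9+3+8+3 = 23
Dale - Sutton - Ridge - Corby - Maple: 9+3+11+3 = 26
Dale - Sutton - Corby - Maple - Ridge: 9+8+3+8 = 28
Dale - Sutton - Corby - Ridge - Maple: 9+8+11+8 = 36
Dale - Ridge - Maple - Sutton - Corby: 12+8+5+8 = 33
Dale - Ridge - Maple - Corby - Sutton: 12+8+3+8 = 31
… (10 more)
The minimum is 23.
One shortest path: Dale → Sutton → Ridge → Maple → Corby.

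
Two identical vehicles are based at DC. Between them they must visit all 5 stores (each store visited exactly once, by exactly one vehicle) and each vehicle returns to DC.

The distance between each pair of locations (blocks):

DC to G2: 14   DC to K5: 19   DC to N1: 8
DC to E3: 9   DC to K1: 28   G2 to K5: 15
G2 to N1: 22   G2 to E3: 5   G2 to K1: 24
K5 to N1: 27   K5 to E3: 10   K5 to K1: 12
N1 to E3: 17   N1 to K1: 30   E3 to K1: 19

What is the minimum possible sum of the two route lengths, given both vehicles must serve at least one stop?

Minimum combined distance: 85 blocks.

Check every non-empty split of the stops between the two vehicles; for each half take its own optimal tour:
  {G2} + {K5, N1, E3, K1}: 28 + 69 = 97
  {K5} + {G2, N1, E3, K1}: 38 + 76 = 114
  {G2, K5} + {N1, E3, K1}: 48 + 66 = 114
  {N1} + {G2, K5, E3, K1}: 16 + 69 = 85
  {G2, N1} + {K5, E3, K1}: 44 + 59 = 103
  {K5, N1} + {G2, E3, K1}: 54 + 66 = 120
  … (15 splits in total)
Best: vehicle 1 DC → N1 → DC = 16; vehicle 2 DC → G2 → K5 → K1 → E3 → DC = 69; combined 85.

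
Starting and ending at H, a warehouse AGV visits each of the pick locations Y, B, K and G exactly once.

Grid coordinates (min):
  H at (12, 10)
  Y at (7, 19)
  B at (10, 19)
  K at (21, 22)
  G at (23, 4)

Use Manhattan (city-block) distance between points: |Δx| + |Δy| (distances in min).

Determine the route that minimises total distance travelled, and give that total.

There are 12 distinct closed tours to check (reversals are equivalent).
H-Y-B-K-G-H: 14+3+14+20+17 = 68
H-Y-B-G-K-H: 14+3+28+20+21 = 86
H-Y-K-B-G-H: 14+17+14+28+17 = 90
H-Y-K-G-B-H: 14+17+20+28+11 = 90
H-Y-G-B-K-H: 14+31+28+14+21 = 108
H-Y-G-K-B-H: 14+31+20+14+11 = 90
H-B-Y-K-G-H: 11+3+17+20+17 = 68
H-B-Y-G-K-H: 11+3+31+20+21 = 86
H-B-K-Y-G-H: 11+14+17+31+17 = 90
H-B-G-Y-K-H: 11+28+31+17+21 = 108
H-K-Y-B-G-H: 21+17+3+28+17 = 86
H-K-B-Y-G-H: 21+14+3+31+17 = 86
The minimum is 68.
One optimal route: H → Y → B → K → G → H (or its reverse).

Minimum total distance: 68 min.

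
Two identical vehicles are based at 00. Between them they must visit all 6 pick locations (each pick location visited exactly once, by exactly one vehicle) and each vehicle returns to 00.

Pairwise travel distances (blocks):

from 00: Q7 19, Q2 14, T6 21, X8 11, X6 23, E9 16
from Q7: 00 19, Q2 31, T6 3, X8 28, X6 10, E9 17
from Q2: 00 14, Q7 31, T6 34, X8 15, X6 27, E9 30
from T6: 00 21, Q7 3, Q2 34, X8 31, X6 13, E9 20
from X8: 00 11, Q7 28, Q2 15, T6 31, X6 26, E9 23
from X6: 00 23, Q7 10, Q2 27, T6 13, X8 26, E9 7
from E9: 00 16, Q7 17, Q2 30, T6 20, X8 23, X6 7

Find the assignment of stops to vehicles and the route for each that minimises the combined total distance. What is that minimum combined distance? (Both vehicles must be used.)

Check every non-empty split of the stops between the two vehicles; for each half take its own optimal tour:
  {Q7} + {Q2, T6, X8, X6, E9}: 38 + 93 = 131
  {Q2} + {Q7, T6, X8, X6, E9}: 28 + 75 = 103
  {Q7, Q2} + {T6, X8, X6, E9}: 64 + 75 = 139
  {T6} + {Q7, Q2, X8, X6, E9}: 42 + 88 = 130
  {Q7, T6} + {Q2, X8, X6, E9}: 43 + 76 = 119
  {Q2, T6} + {Q7, X8, X6, E9}: 69 + 70 = 139
  … (31 splits in total)
  {Q2, X8} + {Q7, T6, X6, E9}: 40 + 57 = 97  ← best
Best: vehicle 1 00 → Q2 → X8 → 00 = 40; vehicle 2 00 → T6 → Q7 → X6 → E9 → 00 = 57; combined 97.

Minimum combined distance: 97 blocks.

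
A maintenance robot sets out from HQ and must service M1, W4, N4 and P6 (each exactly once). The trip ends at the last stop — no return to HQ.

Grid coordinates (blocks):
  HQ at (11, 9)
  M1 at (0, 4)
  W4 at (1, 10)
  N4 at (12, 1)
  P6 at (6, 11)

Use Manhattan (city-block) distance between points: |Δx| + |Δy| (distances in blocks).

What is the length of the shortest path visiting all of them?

35 blocks — the minimum one-way total.

There are 4! = 24 possible orderings.
HQ → M1 → W4 → N4 → P6: 16+7+20+16 = 59
HQ → M1 → W4 → P6 → N4: 16+7+6+16 = 45
HQ → M1 → N4 → W4 → P6: 16+15+20+6 = 57
HQ → M1 → N4 → P6 → W4: 16+15+16+6 = 53
HQ → M1 → P6 → W4 → N4: 16+13+6+20 = 55
HQ → M1 → P6 → N4 → W4: 16+13+16+20 = 65
HQ → W4 → M1 → N4 → P6: 11+7+15+16 = 49
HQ → W4 → M1 → P6 → N4: 11+7+13+16 = 47
HQ → W4 → N4 → M1 → P6: 11+20+15+13 = 59
HQ → W4 → N4 → P6 → M1: 11+20+16+13 = 60
HQ → W4 → P6 → M1 → N4: 11+6+13+15 = 45
HQ → W4 → P6 → N4 → M1: 11+6+16+15 = 48
HQ → N4 → M1 → W4 → P6: 9+15+7+6 = 37
HQ → N4 → M1 → P6 → W4: 9+15+13+6 = 43
… (10 more)
HQ → P6 → W4 → M1 → N4: 7+6+7+15 = 35  ← best
The minimum is 35.
One shortest path: HQ → P6 → W4 → M1 → N4.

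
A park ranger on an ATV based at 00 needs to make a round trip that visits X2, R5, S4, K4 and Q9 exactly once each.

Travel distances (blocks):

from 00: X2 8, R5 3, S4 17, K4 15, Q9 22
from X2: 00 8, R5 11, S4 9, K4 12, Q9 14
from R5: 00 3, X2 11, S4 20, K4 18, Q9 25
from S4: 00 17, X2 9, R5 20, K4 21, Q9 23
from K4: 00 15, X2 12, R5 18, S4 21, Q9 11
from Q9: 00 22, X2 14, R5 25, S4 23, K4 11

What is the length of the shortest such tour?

Shortest round trip = 72 blocks.

There are 60 distinct closed tours to check (reversals are equivalent).
00-X2-R5-S4-K4-Q9-00: 8+11+20+21+11+22 = 93
00-X2-R5-S4-Q9-K4-00: 8+11+20+23+11+15 = 88
00-X2-R5-K4-S4-Q9-00: 8+11+18+21+23+22 = 103
00-X2-R5-K4-Q9-S4-00: 8+11+18+11+23+17 = 88
00-X2-R5-Q9-S4-K4-00: 8+11+25+23+21+15 = 103
00-X2-R5-Q9-K4-S4-00: 8+11+25+11+21+17 = 93
00-X2-S4-R5-K4-Q9-00: 8+9+20+18+11+22 = 88
00-X2-S4-R5-Q9-K4-00: 8+9+20+25+11+15 = 88
00-X2-S4-K4-R5-Q9-00: 8+9+21+18+25+22 = 103
00-X2-S4-K4-Q9-R5-00: 8+9+21+11+25+3 = 77
00-X2-S4-Q9-R5-K4-00: 8+9+23+25+18+15 = 98
00-X2-S4-Q9-K4-R5-00: 8+9+23+11+18+3 = 72
00-X2-K4-R5-S4-Q9-00: 8+12+18+20+23+22 = 103
00-X2-K4-R5-Q9-S4-00: 8+12+18+25+23+17 = 103
… (46 more)
The minimum is 72.
One optimal route: 00 → X2 → S4 → Q9 → K4 → R5 → 00 (or its reverse).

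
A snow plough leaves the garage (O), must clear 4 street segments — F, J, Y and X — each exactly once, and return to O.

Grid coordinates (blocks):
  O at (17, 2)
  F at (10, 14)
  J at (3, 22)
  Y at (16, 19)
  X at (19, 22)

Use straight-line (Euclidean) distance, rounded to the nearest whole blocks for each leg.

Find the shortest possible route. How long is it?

Minimum total distance: 62 blocks.

With 4 stops there are 4!/2 = 12 distinct round trips (a route and its reverse cost the same).
O - F - J - Y - X - O: 14+11+13+4+20 = 62
O - F - J - X - Y - O: 14+11+16+4+17 = 62
O - F - Y - J - X - O: 14+8+13+16+20 = 71
O - F - Y - X - J - O: 14+8+4+16+24 = 66
O - F - X - J - Y - O: 14+12+16+13+17 = 72
O - F - X - Y - J - O: 14+12+4+13+24 = 67
O - J - F - Y - X - O: 24+11+8+4+20 = 67
O - J - F - X - Y - O: 24+11+12+4+17 = 68
O - J - Y - F - X - O: 24+13+8+12+20 = 77
O - J - X - F - Y - O: 24+16+12+8+17 = 77
O - Y - F - J - X - O: 17+8+11+16+20 = 72
O - Y - J - F - X - O: 17+13+11+12+20 = 73
The minimum is 62.
One optimal route: O → F → J → Y → X → O (or its reverse).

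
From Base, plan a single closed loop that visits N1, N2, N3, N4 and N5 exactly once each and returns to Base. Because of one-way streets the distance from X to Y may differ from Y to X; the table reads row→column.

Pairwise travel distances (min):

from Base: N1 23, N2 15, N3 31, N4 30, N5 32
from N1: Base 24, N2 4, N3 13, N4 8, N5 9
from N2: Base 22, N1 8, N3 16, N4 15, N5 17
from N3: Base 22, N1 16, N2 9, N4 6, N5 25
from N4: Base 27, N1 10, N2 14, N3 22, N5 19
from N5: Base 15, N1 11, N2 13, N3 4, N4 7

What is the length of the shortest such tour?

Minimum total distance: 69 min.

Base - N1 - N2 - N3 - N4 - N5 - Base: 23+4+16+6+19+15 = 83
Base - N1 - N2 - N3 - N5 - N4 - Base: 23+4+16+25+7+27 = 102
Base - N1 - N2 - N4 - N3 - N5 - Base: 23+4+15+22+25+15 = 104
Base - N1 - N2 - N4 - N5 - N3 - Base: 23+4+15+19+4+22 = 87
Base - N1 - N2 - N5 - N3 - N4 - Base: 23+4+17+4+6+27 = 81
Base - N1 - N2 - N5 - N4 - N3 - Base: 23+4+17+7+22+22 = 95
Base - N1 - N3 - N2 - N4 - N5 - Base: 23+13+9+15+19+15 = 94
Base - N1 - N3 - N2 - N5 - N4 - Base: 23+13+9+17+7+27 = 96
Base - N1 - N3 - N4 - N2 - N5 - Base: 23+13+6+14+17+15 = 88
Base - N1 - N3 - N4 - N5 - N2 - Base: 23+13+6+19+13+22 = 96
Base - N1 - N3 - N5 - N2 - N4 - Base: 23+13+25+13+15+27 = 116
Base - N1 - N3 - N5 - N4 - N2 - Base: 23+13+25+7+14+22 = 104
Base - N1 - N4 - N2 - N3 - N5 - Base: 23+8+14+16+25+15 = 101
Base - N1 - N4 - N2 - N5 - N3 - Base: 23+8+14+17+4+22 = 88
… (106 more)
Base - N2 - N1 - N5 - N3 - N4 - Base: 15+8+9+4+6+27 = 69  ← best
The minimum is 69.
One optimal route: Base → N2 → N1 → N5 → N3 → N4 → Base.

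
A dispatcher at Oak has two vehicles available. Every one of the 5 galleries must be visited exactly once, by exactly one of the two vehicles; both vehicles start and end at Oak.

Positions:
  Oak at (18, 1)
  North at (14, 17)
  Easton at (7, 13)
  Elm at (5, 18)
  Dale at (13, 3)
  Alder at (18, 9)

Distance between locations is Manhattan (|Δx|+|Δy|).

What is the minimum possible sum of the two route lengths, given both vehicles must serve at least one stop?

There are 2^4 − 1 = 15 ways to divide the 5 stops into two non-empty groups. For each, the best each vehicle can do is its own shortest tour through its group:
  {North} + {Easton, Elm, Dale, Alder}: 40 + 60 = 100
  {Easton} + {North, Elm, Dale, Alder}: 46 + 60 = 106
  {North, Easton} + {Elm, Dale, Alder}: 54 + 60 = 114
  {Elm} + {North, Easton, Dale, Alder}: 60 + 54 = 114
  {North, Elm} + {Easton, Dale, Alder}: 60 + 46 = 106
  {Easton, Elm} + {North, Dale, Alder}: 60 + 42 = 102
  … (15 splits in total)
  {Dale} + {North, Easton, Elm, Alder}: 14 + 60 = 74  ← best
Best: vehicle 1 Oak → Dale → Oak = 14; vehicle 2 Oak → North → Elm → Easton → Alder → Oak = 60; combined 74.

Minimum combined distance: 74.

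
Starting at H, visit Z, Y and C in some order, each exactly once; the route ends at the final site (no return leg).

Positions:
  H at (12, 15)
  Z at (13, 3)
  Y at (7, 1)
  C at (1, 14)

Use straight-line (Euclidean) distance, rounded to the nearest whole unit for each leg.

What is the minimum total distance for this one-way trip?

There are 3! = 6 possible orderings.
H - Z - Y - C: 12+6+14 = 32
H - Z - C - Y: 12+16+14 = 42
H - Y - Z - C: 15+6+16 = 37
H - Y - C - Z: 15+14+16 = 45
H - C - Z - Y: 11+16+6 = 33
H - C - Y - Z: 11+14+6 = 31
The minimum is 31.
One shortest path: H → C → Y → Z.

Minimum one-way distance = 31.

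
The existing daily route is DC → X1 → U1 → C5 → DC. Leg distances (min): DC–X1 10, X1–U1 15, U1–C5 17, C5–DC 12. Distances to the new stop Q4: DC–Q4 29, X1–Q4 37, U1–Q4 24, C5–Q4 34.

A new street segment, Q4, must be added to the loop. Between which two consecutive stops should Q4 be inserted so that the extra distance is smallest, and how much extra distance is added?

+41 min — insert Q4 between U1 and C5.

Insertion cost between consecutive stops i–j is d(i,Q4) + d(Q4,j) − d(i,j):
  between DC and X1: 29 + 37 − 10 = 56
  between X1 and U1: 37 + 24 − 15 = 46
  between U1 and C5: 24 + 34 − 17 = 41
  between C5 and DC: 34 + 29 − 12 = 51
Cheapest insertion is between U1 and C5, adding 41.
New total = 54 + 41 = 95.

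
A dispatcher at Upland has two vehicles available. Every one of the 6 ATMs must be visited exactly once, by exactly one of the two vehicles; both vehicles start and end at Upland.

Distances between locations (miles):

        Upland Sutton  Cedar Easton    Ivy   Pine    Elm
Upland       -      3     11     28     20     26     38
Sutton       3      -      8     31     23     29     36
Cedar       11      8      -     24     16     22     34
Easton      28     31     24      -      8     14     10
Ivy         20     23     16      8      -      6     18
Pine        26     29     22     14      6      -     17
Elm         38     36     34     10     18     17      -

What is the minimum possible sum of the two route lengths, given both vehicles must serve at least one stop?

Try each way of splitting the stops between the two vehicles (each non-empty) and, for each split, find the best tour for each vehicle:
  {Sutton} + {Cedar, Easton, Ivy, Pine, Elm}: 6 + 88 = 94
  {Cedar} + {Sutton, Easton, Ivy, Pine, Elm}: 22 + 87 = 109
  {Sutton, Cedar} + {Easton, Ivy, Pine, Elm}: 22 + 81 = 103
  {Easton} + {Sutton, Cedar, Ivy, Pine, Elm}: 56 + 88 = 144
  {Sutton, Easton} + {Cedar, Ivy, Pine, Elm}: 62 + 88 = 150
  {Cedar, Easton} + {Sutton, Ivy, Pine, Elm}: 63 + 82 = 145
  … (31 splits in total)
Best: vehicle 1 Upland → Sutton → Upland = 6; vehicle 2 Upland → Cedar → Easton → Elm → Pine → Ivy → Upland = 88; combined 94.

94 miles — the smallest possible combined total.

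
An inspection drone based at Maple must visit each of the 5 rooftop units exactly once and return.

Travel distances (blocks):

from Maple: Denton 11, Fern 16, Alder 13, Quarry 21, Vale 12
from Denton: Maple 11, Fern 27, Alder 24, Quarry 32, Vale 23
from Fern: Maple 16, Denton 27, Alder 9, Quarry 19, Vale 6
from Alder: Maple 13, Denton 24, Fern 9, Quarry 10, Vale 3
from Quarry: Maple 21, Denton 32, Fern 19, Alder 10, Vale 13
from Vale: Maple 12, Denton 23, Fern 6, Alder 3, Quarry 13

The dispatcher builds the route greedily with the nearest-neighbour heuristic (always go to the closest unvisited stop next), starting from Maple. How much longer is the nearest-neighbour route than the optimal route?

Maple: Denton=11, Vale=12, Alder=13, Fern=16, Quarry=21 ⇒ Denton
Denton: Vale=23, Alder=24, Fern=27, Quarry=32 ⇒ Vale
Vale: Alder=3, Fern=6, Quarry=13 ⇒ Alder
Alder: Fern=9, Quarry=10 ⇒ Fern
Fern: Quarry=19 ⇒ Quarry
NN route Maple → Denton → Vale → Alder → Fern → Quarry → Maple costs 86.
Optimal: Maple → Denton → Fern → Vale → Alder → Quarry → Maple costs 78 (by enumerating all 60 distinct tours).
Excess = 86 − 78 = 8.

Excess over optimum: 8 blocks.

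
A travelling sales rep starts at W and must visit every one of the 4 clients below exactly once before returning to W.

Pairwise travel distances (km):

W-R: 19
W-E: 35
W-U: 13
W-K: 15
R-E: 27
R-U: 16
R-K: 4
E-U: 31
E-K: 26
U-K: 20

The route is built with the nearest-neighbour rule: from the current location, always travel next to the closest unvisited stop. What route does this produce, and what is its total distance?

From W: distances to unvisited — U=13, K=15, R=19, E=35. Nearest is U (13).
From U: distances to unvisited — R=16, K=20, E=31. Nearest is R (16).
From R: distances to unvisited — K=4, E=27. Nearest is K (4).
From K: distances to unvisited — E=26. Nearest is E (26).
Return E→W: 35.
Total = 13 + 16 + 4 + 26 + 35 = 94.

94 km along W → U → R → K → E → W.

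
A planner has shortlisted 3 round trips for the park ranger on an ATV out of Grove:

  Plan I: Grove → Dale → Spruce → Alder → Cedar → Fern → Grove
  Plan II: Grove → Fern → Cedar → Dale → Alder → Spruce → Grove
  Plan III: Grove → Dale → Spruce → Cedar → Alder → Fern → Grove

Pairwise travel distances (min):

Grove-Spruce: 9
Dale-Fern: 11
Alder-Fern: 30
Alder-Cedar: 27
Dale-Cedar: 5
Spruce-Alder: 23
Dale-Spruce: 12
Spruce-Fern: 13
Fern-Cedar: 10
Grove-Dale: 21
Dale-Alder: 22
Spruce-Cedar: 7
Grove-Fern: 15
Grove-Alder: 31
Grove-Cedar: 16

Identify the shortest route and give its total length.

Shortest is Plan II, total 84 min.

Plan I: 21 + 12 + 23 + 27 + 10 + 15 = 108
Plan II: 15 + 10 + 5 + 22 + 23 + 9 = 84
Plan III: 21 + 12 + 7 + 27 + 30 + 15 = 112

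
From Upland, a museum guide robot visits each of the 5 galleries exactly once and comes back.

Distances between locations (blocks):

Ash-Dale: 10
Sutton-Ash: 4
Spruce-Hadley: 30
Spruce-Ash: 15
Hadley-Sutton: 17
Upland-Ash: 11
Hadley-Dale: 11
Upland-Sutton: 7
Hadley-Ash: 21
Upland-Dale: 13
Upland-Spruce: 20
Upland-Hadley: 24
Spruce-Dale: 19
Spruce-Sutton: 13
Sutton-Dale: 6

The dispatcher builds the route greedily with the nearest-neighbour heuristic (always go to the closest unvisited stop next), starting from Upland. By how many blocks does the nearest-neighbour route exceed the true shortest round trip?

Excess over optimum: 2 blocks.

Upland: Sutton=7, Ash=11, Dale=13, Spruce=20, Hadley=24 ⇒ Sutton
Sutton: Ash=4, Dale=6, Spruce=13, Hadley=17 ⇒ Ash
Ash: Dale=10, Spruce=15, Hadley=21 ⇒ Dale
Dale: Hadley=11, Spruce=19 ⇒ Hadley
Hadley: Spruce=30 ⇒ Spruce
NN route Upland → Sutton → Ash → Dale → Hadley → Spruce → Upland costs 82.
Optimal: Upland → Spruce → Ash → Hadley → Dale → Sutton → Upland costs 80 (by enumerating all 60 distinct tours).
Excess = 82 − 80 = 2.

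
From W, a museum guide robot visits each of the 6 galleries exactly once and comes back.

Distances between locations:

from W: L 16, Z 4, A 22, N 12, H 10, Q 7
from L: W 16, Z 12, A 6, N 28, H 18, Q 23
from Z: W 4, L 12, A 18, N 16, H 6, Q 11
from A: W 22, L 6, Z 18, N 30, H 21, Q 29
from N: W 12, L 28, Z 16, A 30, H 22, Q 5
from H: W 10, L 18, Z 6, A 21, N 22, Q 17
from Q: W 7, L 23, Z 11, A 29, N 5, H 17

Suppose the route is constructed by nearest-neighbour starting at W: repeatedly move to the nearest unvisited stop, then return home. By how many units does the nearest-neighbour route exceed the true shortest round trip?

Excess over optimum: 12.

From W: Z=4, Q=7, H=10, N=12, L=16, A=22 → choose Z (4).
From Z: H=6, Q=11, L=12, N=16, A=18 → choose H (6).
From H: Q=17, L=18, A=21, N=22 → choose Q (17).
From Q: N=5, L=23, A=29 → choose N (5).
From N: L=28, A=30 → choose L (28).
From L: A=6 → choose A (6).
NN route W → Z → H → Q → N → L → A → W costs 88.
Optimal: W → Z → H → L → A → N → Q → W costs 76 (by enumerating all 360 distinct tours).
Excess = 88 − 76 = 12.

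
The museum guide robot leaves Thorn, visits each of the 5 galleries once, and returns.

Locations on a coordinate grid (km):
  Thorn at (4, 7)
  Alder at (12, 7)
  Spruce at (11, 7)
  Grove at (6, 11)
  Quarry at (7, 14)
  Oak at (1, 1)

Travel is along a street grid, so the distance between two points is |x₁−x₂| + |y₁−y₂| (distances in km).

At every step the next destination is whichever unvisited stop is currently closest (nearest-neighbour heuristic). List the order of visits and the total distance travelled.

Nearest-neighbour total = 48 km; route Thorn → Grove → Quarry → Spruce → Alder → Oak → Thorn.

At Thorn the remaining stops are Grove 6, Spruce 7, Alder 8, Oak 9, Quarry 10; go to Grove.
At Grove the remaining stops are Quarry 4, Spruce 9, Alder 10, Oak 15; go to Quarry.
At Quarry the remaining stops are Spruce 11, Alder 12, Oak 19; go to Spruce.
At Spruce the remaining stops are Alder 1, Oak 16; go to Alder.
At Alder the remaining stops are Oak 17; go to Oak.
Return Oak→Thorn: 9.
Total = 6 + 4 + 11 + 1 + 17 + 9 = 48.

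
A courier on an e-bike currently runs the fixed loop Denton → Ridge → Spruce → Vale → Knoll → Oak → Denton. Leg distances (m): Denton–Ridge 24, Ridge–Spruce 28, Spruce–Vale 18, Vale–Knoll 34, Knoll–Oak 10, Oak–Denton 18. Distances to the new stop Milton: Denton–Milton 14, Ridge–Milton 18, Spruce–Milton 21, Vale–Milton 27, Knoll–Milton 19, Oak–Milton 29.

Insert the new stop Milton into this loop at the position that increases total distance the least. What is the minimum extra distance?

Insertion cost between consecutive stops i–j is d(i,Milton) + d(Milton,j) − d(i,j):
  between Denton and Ridge: 14 + 18 − 24 = 8
  between Ridge and Spruce: 18 + 21 − 28 = 11
  between Spruce and Vale: 21 + 27 − 18 = 30
  between Vale and Knoll: 27 + 19 − 34 = 12
  between Knoll and Oak: 19 + 29 − 10 = 38
  between Oak and Denton: 29 + 14 − 18 = 25
Cheapest insertion is between Denton and Ridge, adding 8.
New total = 132 + 8 = 140.

Adding 8 m by placing Milton on the Denton–Ridge leg.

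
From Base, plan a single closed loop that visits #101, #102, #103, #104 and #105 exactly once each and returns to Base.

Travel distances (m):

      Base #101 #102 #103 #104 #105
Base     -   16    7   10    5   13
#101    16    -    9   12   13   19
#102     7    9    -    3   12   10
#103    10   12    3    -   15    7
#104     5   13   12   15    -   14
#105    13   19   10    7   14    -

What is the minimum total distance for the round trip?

With 5 stops there are 5!/2 = 60 distinct round trips (a route and its reverse cost the same).
Base-#101-#102-#103-#104-#105-Base: 16+9+3+15+14+13 = 70
Base-#101-#102-#103-#105-#104-Base: 16+9+3+7+14+5 = 54
Base-#101-#102-#104-#103-#105-Base: 16+9+12+15+7+13 = 72
Base-#101-#102-#104-#105-#103-Base: 16+9+12+14+7+10 = 68
Base-#101-#102-#105-#103-#104-Base: 16+9+10+7+15+5 = 62
Base-#101-#102-#105-#104-#103-Base: 16+9+10+14+15+10 = 74
Base-#101-#103-#102-#104-#105-Base: 16+12+3+12+14+13 = 70
Base-#101-#103-#102-#105-#104-Base: 16+12+3+10+14+5 = 60
Base-#101-#103-#104-#102-#105-Base: 16+12+15+12+10+13 = 78
Base-#101-#103-#104-#105-#102-Base: 16+12+15+14+10+7 = 74
Base-#101-#103-#105-#102-#104-Base: 16+12+7+10+12+5 = 62
Base-#101-#103-#105-#104-#102-Base: 16+12+7+14+12+7 = 68
Base-#101-#104-#102-#103-#105-Base: 16+13+12+3+7+13 = 64
Base-#101-#104-#102-#105-#103-Base: 16+13+12+10+7+10 = 68
… (46 more)
Base-#104-#101-#102-#103-#105-Base: 5+13+9+3+7+13 = 50  ← best
The minimum is 50.
One optimal route: Base → #104 → #101 → #102 → #103 → #105 → Base (or its reverse).

Minimum total distance: 50 m.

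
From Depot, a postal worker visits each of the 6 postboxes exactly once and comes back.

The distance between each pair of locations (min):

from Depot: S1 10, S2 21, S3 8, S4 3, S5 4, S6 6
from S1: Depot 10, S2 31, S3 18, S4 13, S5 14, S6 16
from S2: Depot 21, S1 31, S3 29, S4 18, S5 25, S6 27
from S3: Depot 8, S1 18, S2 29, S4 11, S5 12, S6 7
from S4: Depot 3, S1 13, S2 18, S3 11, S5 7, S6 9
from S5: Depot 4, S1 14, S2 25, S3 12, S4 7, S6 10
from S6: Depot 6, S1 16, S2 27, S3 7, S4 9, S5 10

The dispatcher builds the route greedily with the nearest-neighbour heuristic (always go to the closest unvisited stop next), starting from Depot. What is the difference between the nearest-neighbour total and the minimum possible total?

Excess over optimum: 6 min.

From Depot: S4=3, S5=4, S6=6, S3=8, S1=10, S2=21 → choose S4 (3).
From S4: S5=7, S6=9, S3=11, S1=13, S2=18 → choose S5 (7).
From S5: S6=10, S3=12, S1=14, S2=25 → choose S6 (10).
From S6: S3=7, S1=16, S2=27 → choose S3 (7).
From S3: S1=18, S2=29 → choose S1 (18).
From S1: S2=31 → choose S2 (31).
NN route Depot → S4 → S5 → S6 → S3 → S1 → S2 → Depot costs 97.
Optimal: Depot → S1 → S2 → S4 → S3 → S6 → S5 → Depot costs 91 (by enumerating all 360 distinct tours).
Excess = 97 − 91 = 6.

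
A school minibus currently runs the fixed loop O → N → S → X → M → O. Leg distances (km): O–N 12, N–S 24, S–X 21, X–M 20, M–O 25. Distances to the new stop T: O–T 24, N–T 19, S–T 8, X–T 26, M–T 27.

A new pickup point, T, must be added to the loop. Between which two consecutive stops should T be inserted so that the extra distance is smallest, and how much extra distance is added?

Minimum extra distance: 3 km, inserting T between N and S.

Insertion cost between consecutive stops i–j is d(i,T) + d(T,j) − d(i,j):
  between O and N: 24 + 19 − 12 = 31
  between N and S: 19 + 8 − 24 = 3
  between S and X: 8 + 26 − 21 = 13
  between X and M: 26 + 27 − 20 = 33
  between M and O: 27 + 24 − 25 = 26
Cheapest insertion is between N and S, adding 3.
New total = 102 + 3 = 105.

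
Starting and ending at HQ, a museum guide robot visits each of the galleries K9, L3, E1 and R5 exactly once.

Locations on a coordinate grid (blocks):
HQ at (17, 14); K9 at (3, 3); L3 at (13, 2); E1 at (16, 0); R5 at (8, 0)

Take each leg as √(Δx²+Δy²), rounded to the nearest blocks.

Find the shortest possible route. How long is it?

Minimum total distance: 47 blocks.

With 4 stops there are 4!/2 = 12 distinct round trips (a route and its reverse cost the same).
HQ → K9 → L3 → E1 → R5 → HQ: 18+10+4+8+17 = 57
HQ → K9 → L3 → R5 → E1 → HQ: 18+10+5+8+14 = 55
HQ → K9 → E1 → L3 → R5 → HQ: 18+13+4+5+17 = 57
HQ → K9 → E1 → R5 → L3 → HQ: 18+13+8+5+13 = 57
HQ → K9 → R5 → L3 → E1 → HQ: 18+6+5+4+14 = 47
HQ → K9 → R5 → E1 → L3 → HQ: 18+6+8+4+13 = 49
HQ → L3 → K9 → E1 → R5 → HQ: 13+10+13+8+17 = 61
HQ → L3 → K9 → R5 → E1 → HQ: 13+10+6+8+14 = 51
HQ → L3 → E1 → K9 → R5 → HQ: 13+4+13+6+17 = 53
HQ → L3 → R5 → K9 → E1 → HQ: 13+5+6+13+14 = 51
HQ → E1 → K9 → L3 → R5 → HQ: 14+13+10+5+17 = 59
HQ → E1 → L3 → K9 → R5 → HQ: 14+4+10+6+17 = 51
The minimum is 47.
One optimal route: HQ → K9 → R5 → L3 → E1 → HQ (or its reverse).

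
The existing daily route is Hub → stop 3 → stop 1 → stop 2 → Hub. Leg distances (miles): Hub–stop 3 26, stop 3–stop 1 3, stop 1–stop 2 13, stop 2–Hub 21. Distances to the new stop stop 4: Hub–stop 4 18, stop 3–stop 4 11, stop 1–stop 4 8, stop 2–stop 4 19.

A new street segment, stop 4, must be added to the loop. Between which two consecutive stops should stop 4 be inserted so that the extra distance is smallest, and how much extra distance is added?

Insertion cost between consecutive stops i–j is d(i,stop 4) + d(stop 4,j) − d(i,j):
  between Hub and stop 3: 18 + 11 − 26 = 3
  between stop 3 and stop 1: 11 + 8 − 3 = 16
  between stop 1 and stop 2: 8 + 19 − 13 = 14
  between stop 2 and Hub: 19 + 18 − 21 = 16
Cheapest insertion is between Hub and stop 3, adding 3.
New total = 63 + 3 = 66.

+3 miles — insert stop 4 between Hub and stop 3.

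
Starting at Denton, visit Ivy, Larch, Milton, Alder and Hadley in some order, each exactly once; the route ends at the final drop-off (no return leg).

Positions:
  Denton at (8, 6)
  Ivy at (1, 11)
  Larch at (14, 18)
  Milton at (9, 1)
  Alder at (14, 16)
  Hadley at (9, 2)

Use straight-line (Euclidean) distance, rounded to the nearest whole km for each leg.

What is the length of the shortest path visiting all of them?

34 km — the minimum one-way total.

There are 5! = 120 possible orderings.
Denton→Ivy→Larch→Milton→Alder→Hadley: 9+15+18+16+15 = 73
Denton→Ivy→Larch→Milton→Hadley→Alder: 9+15+18+1+15 = 58
Denton→Ivy→Larch→Alder→Milton→Hadley: 9+15+2+16+1 = 43
Denton→Ivy→Larch→Alder→Hadley→Milton: 9+15+2+15+1 = 42
Denton→Ivy→Larch→Hadley→Milton→Alder: 9+15+17+1+16 = 58
Denton→Ivy→Larch→Hadley→Alder→Milton: 9+15+17+15+16 = 72
Denton→Ivy→Milton→Larch→Alder→Hadley: 9+13+18+2+15 = 57
Denton→Ivy→Milton→Larch→Hadley→Alder: 9+13+18+17+15 = 72
Denton→Ivy→Milton→Alder→Larch→Hadley: 9+13+16+2+17 = 57
Denton→Ivy→Milton→Alder→Hadley→Larch: 9+13+16+15+17 = 70
Denton→Ivy→Milton→Hadley→Larch→Alder: 9+13+1+17+2 = 42
Denton→Ivy→Milton→Hadley→Alder→Larch: 9+13+1+15+2 = 40
Denton→Ivy→Alder→Larch→Milton→Hadley: 9+14+2+18+1 = 44
Denton→Ivy→Alder→Larch→Hadley→Milton: 9+14+2+17+1 = 43
… (106 more)
Denton→Milton→Hadley→Ivy→Alder→Larch: 5+1+12+14+2 = 34  ← best
The minimum is 34.
One shortest path: Denton → Milton → Hadley → Ivy → Alder → Larch.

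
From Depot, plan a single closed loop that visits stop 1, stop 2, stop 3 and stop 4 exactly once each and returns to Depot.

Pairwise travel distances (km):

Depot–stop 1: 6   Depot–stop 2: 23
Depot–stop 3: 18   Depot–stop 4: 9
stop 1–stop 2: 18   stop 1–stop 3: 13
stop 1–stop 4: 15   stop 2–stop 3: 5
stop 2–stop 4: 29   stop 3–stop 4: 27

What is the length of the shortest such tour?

There are 12 distinct closed tours to check (reversals are equivalent).
Depot → stop 1 → stop 2 → stop 3 → stop 4 → Depot: 6+18+5+27+9 = 65
Depot → stop 1 → stop 2 → stop 4 → stop 3 → Depot: 6+18+29+27+18 = 98
Depot → stop 1 → stop 3 → stop 2 → stop 4 → Depot: 6+13+5+29+9 = 62
Depot → stop 1 → stop 3 → stop 4 → stop 2 → Depot: 6+13+27+29+23 = 98
Depot → stop 1 → stop 4 → stop 2 → stop 3 → Depot: 6+15+29+5+18 = 73
Depot → stop 1 → stop 4 → stop 3 → stop 2 → Depot: 6+15+27+5+23 = 76
Depot → stop 2 → stop 1 → stop 3 → stop 4 → Depot: 23+18+13+27+9 = 90
Depot → stop 2 → stop 1 → stop 4 → stop 3 → Depot: 23+18+15+27+18 = 101
Depot → stop 2 → stop 3 → stop 1 → stop 4 → Depot: 23+5+13+15+9 = 65
Depot → stop 2 → stop 4 → stop 1 → stop 3 → Depot: 23+29+15+13+18 = 98
Depot → stop 3 → stop 1 → stop 2 → stop 4 → Depot: 18+13+18+29+9 = 87
Depot → stop 3 → stop 2 → stop 1 → stop 4 → Depot: 18+5+18+15+9 = 65
The minimum is 62.
One optimal route: Depot → stop 1 → stop 3 → stop 2 → stop 4 → Depot (or its reverse).

Shortest round trip = 62 km.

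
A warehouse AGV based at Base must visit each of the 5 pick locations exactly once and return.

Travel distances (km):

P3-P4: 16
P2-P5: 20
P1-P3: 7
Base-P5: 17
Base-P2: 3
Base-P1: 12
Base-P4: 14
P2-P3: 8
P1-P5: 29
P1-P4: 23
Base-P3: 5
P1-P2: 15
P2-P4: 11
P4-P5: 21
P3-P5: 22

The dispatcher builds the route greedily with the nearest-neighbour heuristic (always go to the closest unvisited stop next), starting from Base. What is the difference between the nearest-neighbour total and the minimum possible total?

Excess over optimum: 3 km.

From Base: P2=3, P3=5, P1=12, P4=14, P5=17 → choose P2 (3).
From P2: P3=8, P4=11, P1=15, P5=20 → choose P3 (8).
From P3: P1=7, P4=16, P5=22 → choose P1 (7).
From P1: P4=23, P5=29 → choose P4 (23).
From P4: P5=21 → choose P5 (21).
NN route Base → P2 → P3 → P1 → P4 → P5 → Base costs 79.
Optimal: Base → P1 → P3 → P2 → P4 → P5 → Base costs 76 (by enumerating all 60 distinct tours).
Excess = 79 − 76 = 3.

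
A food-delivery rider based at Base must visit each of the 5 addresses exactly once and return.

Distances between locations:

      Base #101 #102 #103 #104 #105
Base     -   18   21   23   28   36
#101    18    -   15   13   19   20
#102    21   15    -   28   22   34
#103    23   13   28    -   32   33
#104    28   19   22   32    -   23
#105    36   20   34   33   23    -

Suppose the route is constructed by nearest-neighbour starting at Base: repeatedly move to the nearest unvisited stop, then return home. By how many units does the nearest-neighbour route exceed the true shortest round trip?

From Base: #101=18, #102=21, #103=23, #104=28, #105=36 → choose #101 (18).
From #101: #103=13, #102=15, #104=19, #105=20 → choose #103 (13).
From #103: #102=28, #104=32, #105=33 → choose #102 (28).
From #102: #104=22, #105=34 → choose #104 (22).
From #104: #105=23 → choose #105 (23).
NN route Base → #101 → #103 → #102 → #104 → #105 → Base costs 140.
Optimal: Base → #102 → #104 → #105 → #101 → #103 → Base costs 122 (by enumerating all 60 distinct tours).
Excess = 140 − 122 = 18.

Excess over optimum: 18.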